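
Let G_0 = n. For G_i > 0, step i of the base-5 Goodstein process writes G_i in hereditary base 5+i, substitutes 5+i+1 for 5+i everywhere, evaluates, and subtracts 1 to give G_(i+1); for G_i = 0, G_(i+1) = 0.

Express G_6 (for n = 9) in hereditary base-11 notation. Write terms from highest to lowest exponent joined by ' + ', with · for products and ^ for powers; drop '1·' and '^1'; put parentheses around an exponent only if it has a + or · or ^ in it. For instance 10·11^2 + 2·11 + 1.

8

i=0: 9 = 5 + 4 (b=5); 5→6: 6 + 4 = 10; 10−1 = 9
i=1: 9 = 6 + 3 (b=6); 6→7: 7 + 3 = 10; 10−1 = 9
i=2: 9 = 7 + 2 (b=7); 7→8: 8 + 2 = 10; 10−1 = 9
i=3: 9 = 8 + 1 (b=8); 8→9: 9 + 1 = 10; 10−1 = 9
i=4: 9 = 9 (b=9); 9→10: 10 = 10; 10−1 = 9
i=5: 9 = 9 (b=10); 10→11: 9 = 9; 9−1 = 8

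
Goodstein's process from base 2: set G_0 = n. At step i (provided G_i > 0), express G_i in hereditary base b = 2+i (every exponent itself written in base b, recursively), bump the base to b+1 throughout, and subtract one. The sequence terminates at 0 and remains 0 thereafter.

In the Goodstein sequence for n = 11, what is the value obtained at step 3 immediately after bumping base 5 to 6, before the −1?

11 —HB2→ 2^(2 + 1) + 2 + 1 —bump→ 3^(3 + 1) + 3 + 1 = 85 —(−1)→ 84
84 —HB3→ 3^(3 + 1) + 3 —bump→ 4^(4 + 1) + 4 = 1028 —(−1)→ 1027
1027 —HB4→ 4^(4 + 1) + 3 —bump→ 5^(5 + 1) + 3 = 15628 —(−1)→ 15627

279938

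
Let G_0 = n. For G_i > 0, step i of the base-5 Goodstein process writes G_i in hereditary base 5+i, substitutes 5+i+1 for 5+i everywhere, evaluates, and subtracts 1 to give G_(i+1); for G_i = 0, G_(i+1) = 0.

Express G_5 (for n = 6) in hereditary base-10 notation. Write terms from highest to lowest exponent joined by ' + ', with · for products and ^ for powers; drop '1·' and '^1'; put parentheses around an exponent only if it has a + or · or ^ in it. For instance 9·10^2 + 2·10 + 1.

G_0 = 6. HB_5(6) = 5 + 1. Bump = 7. G_1 = 6.
G_1 = 6. HB_6(6) = 6. Bump = 7. G_2 = 6.
G_2 = 6. HB_7(6) = 6. Bump = 6. G_3 = 5.
G_3 = 5. HB_8(5) = 5. Bump = 5. G_4 = 4.
G_4 = 4. HB_9(4) = 4. Bump = 4. G_5 = 3.
G_5 = 3. HB_10(3) = 3. Bump = 3. G_6 = 2.

3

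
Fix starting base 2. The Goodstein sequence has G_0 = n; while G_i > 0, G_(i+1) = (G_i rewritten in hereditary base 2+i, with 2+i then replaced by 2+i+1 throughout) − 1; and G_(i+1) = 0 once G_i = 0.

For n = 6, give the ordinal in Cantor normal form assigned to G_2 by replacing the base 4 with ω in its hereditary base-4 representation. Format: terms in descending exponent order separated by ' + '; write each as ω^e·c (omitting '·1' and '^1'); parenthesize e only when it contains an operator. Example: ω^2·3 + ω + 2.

ω^ω + 1

G_0 = 6. HB_2(6) = 2^2 + 2. Bump = 30. G_1 = 29.
G_1 = 29. HB_3(29) = 3^3 + 2. Bump = 258. G_2 = 257.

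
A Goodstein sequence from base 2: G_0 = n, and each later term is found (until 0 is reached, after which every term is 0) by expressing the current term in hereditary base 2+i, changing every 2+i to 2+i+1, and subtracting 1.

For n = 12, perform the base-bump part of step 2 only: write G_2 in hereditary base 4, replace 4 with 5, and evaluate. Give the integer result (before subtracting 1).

15686

base 2: 12 = 2^(2 + 1) + 2^2; at 3: 3^(3 + 1) + 3^3 = 108; next = 107
base 3: 107 = 3^(3 + 1) + 2·3^2 + 2·3 + 2; at 4: 4^(4 + 1) + 2·4^2 + 2·4 + 2 = 1066; next = 1065
base 4: 1065 = 4^(4 + 1) + 2·4^2 + 2·4 + 1; at 5: 5^(5 + 1) + 2·5^2 + 2·5 + 1 = 15686; next = 15685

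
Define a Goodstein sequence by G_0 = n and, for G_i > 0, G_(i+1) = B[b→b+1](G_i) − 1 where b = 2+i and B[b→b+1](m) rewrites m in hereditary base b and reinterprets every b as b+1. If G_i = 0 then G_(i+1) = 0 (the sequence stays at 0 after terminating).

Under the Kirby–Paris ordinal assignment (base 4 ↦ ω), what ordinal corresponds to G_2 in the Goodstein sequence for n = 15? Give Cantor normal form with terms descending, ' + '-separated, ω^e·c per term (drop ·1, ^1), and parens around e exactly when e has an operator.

ω^(ω + 1) + ω^ω + 3

[0] 15 ≡ 2^(2 + 1) + 2^2 + 2 + 1 (base 2). Lift 3: 112. −1: 111.
[1] 111 ≡ 3^(3 + 1) + 3^3 + 3 (base 3). Lift 4: 1284. −1: 1283.
[2] 1283 ≡ 4^(4 + 1) + 4^4 + 3 (base 4). Lift 5: 18753. −1: 18752.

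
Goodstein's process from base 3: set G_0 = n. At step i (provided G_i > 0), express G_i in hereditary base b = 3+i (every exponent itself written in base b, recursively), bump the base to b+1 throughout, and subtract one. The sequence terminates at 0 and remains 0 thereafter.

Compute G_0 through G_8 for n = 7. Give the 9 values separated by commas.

base 3: 7 = 2·3 + 1; at 4: 2·4 + 1 = 9; next = 8
base 4: 8 = 2·4; at 5: 2·5 = 10; next = 9
base 5: 9 = 5 + 4; at 6: 6 + 4 = 10; next = 9
base 6: 9 = 6 + 3; at 7: 7 + 3 = 10; next = 9
base 7: 9 = 7 + 2; at 8: 8 + 2 = 10; next = 9
base 8: 9 = 8 + 1; at 9: 9 + 1 = 10; next = 9
base 9: 9 = 9; at 10: 10 = 10; next = 9
base 10: 9 = 9; at 11: 9 = 9; next = 8

7, 8, 9, 9, 9, 9, 9, 9, 8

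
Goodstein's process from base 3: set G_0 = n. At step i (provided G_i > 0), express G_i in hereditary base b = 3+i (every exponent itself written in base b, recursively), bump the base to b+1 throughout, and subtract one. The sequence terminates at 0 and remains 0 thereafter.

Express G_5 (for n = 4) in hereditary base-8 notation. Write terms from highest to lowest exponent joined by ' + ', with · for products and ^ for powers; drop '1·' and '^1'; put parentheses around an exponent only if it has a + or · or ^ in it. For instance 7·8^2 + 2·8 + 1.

i=0: 4 = 3 + 1 (b=3); 3→4: 4 + 1 = 5; 5−1 = 4
i=1: 4 = 4 (b=4); 4→5: 5 = 5; 5−1 = 4
i=2: 4 = 4 (b=5); 5→6: 4 = 4; 4−1 = 3
i=3: 3 = 3 (b=6); 6→7: 3 = 3; 3−1 = 2
i=4: 2 = 2 (b=7); 7→8: 2 = 2; 2−1 = 1
i=5: 1 = 1 (b=8); 8→9: 1 = 1; 1−1 = 0

1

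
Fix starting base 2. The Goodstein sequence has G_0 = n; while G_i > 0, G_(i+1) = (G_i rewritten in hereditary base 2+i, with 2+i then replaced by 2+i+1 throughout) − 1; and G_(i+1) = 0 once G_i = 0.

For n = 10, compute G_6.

84073323

G_0=10  [base 2] 2^(2 + 1) + 2  →[2↦3]→  3^(3 + 1) + 3 = 84  −1 ⇒ G_1=83
G_1=83  [base 3] 3^(3 + 1) + 2  →[3↦4]→  4^(4 + 1) + 2 = 1026  −1 ⇒ G_2=1025
G_2=1025  [base 4] 4^(4 + 1) + 1  →[4↦5]→  5^(5 + 1) + 1 = 15626  −1 ⇒ G_3=15625
G_3=15625  [base 5] 5^(5 + 1)  →[5↦6]→  6^(6 + 1) = 279936  −1 ⇒ G_4=279935
G_4=279935  [base 6] 5·6^6 + 5·6^5 + 5·6^4 + 5·6^3 + 5·6^2 + 5·6 + 5  →[6↦7]→  5·7^7 + 5·7^5 + 5·7^4 + 5·7^3 + 5·7^2 + 5·7 + 5 = 4215755  −1 ⇒ G_5=4215754
G_5=4215754  [base 7] 5·7^7 + 5·7^5 + 5·7^4 + 5·7^3 + 5·7^2 + 5·7 + 4  →[7↦8]→  5·8^8 + 5·8^5 + 5·8^4 + 5·8^3 + 5·8^2 + 5·8 + 4 = 84073324  −1 ⇒ G_6=84073323
G_6=84073323  [base 8] 5·8^8 + 5·8^5 + 5·8^4 + 5·8^3 + 5·8^2 + 5·8 + 3  →[8↦9]→  5·9^9 + 5·9^5 + 5·9^4 + 5·9^3 + 5·9^2 + 5·9 + 3 = 1937434593  −1 ⇒ G_7=1937434592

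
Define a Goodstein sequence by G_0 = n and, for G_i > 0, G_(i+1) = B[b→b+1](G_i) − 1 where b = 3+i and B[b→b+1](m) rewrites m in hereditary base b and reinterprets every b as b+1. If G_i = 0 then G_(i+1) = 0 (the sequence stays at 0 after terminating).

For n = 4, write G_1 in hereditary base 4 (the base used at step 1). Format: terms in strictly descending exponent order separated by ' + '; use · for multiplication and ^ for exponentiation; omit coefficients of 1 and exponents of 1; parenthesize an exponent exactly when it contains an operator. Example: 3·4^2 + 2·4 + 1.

base 3: 4 = 3 + 1; at 4: 4 + 1 = 5; next = 4
base 4: 4 = 4; at 5: 5 = 5; next = 4

4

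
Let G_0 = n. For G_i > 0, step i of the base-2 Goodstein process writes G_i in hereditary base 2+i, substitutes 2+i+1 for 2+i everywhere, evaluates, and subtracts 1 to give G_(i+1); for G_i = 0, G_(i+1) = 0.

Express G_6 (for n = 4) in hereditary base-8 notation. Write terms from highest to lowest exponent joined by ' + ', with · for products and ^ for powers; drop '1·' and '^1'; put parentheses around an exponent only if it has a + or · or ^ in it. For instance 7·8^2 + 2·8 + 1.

G_0 = 4. HB_2(4) = 2^2. Bump = 27. G_1 = 26.
G_1 = 26. HB_3(26) = 2·3^2 + 2·3 + 2. Bump = 42. G_2 = 41.
G_2 = 41. HB_4(41) = 2·4^2 + 2·4 + 1. Bump = 61. G_3 = 60.
G_3 = 60. HB_5(60) = 2·5^2 + 2·5. Bump = 84. G_4 = 83.
G_4 = 83. HB_6(83) = 2·6^2 + 6 + 5. Bump = 110. G_5 = 109.
G_5 = 109. HB_7(109) = 2·7^2 + 7 + 4. Bump = 140. G_6 = 139.

2·8^2 + 8 + 3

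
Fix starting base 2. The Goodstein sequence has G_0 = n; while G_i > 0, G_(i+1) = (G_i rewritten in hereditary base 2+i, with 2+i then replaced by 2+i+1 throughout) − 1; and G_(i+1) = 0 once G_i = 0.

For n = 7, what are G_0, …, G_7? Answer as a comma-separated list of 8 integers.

[0] 7 ≡ 2^2 + 2 + 1 (base 2). Lift 3: 31. −1: 30.
[1] 30 ≡ 3^3 + 3 (base 3). Lift 4: 260. −1: 259.
[2] 259 ≡ 4^4 + 3 (base 4). Lift 5: 3128. −1: 3127.
[3] 3127 ≡ 5^5 + 2 (base 5). Lift 6: 46658. −1: 46657.
[4] 46657 ≡ 6^6 + 1 (base 6). Lift 7: 823544. −1: 823543.
[5] 823543 ≡ 7^7 (base 7). Lift 8: 16777216. −1: 16777215.
[6] 16777215 ≡ 7·8^7 + 7·8^6 + 7·8^5 + 7·8^4 + 7·8^3 + 7·8^2 + 7·8 + 7 (base 8). Lift 9: 37665880. −1: 37665879.

7, 30, 259, 3127, 46657, 823543, 16777215, 37665879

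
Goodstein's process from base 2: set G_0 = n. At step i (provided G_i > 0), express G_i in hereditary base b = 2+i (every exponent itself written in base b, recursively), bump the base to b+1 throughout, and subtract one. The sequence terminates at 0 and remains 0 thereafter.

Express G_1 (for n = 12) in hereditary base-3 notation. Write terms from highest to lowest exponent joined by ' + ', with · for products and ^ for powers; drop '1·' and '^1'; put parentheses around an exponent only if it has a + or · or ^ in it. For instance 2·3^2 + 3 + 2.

G_0=12  [base 2] 2^(2 + 1) + 2^2  →[2↦3]→  3^(3 + 1) + 3^3 = 108  −1 ⇒ G_1=107
G_1=107  [base 3] 3^(3 + 1) + 2·3^2 + 2·3 + 2  →[3↦4]→  4^(4 + 1) + 2·4^2 + 2·4 + 2 = 1066  −1 ⇒ G_2=1065

3^(3 + 1) + 2·3^2 + 2·3 + 2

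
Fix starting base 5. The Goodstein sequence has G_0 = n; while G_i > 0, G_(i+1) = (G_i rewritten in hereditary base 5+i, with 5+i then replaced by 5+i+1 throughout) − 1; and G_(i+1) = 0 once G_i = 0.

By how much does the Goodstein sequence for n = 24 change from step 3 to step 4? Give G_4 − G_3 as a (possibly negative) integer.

3

24 —HB5→ 4·5 + 4 —bump→ 4·6 + 4 = 28 —(−1)→ 27
27 —HB6→ 4·6 + 3 —bump→ 4·7 + 3 = 31 —(−1)→ 30
30 —HB7→ 4·7 + 2 —bump→ 4·8 + 2 = 34 —(−1)→ 33
33 —HB8→ 4·8 + 1 —bump→ 4·9 + 1 = 37 —(−1)→ 36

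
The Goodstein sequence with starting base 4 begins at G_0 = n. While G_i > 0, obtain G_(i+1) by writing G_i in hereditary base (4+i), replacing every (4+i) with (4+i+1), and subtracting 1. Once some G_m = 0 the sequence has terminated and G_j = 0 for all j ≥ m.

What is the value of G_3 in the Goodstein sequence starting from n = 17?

(0) 17|_4 = 4^2 + 1 ↦ 5^2 + 1|_5 = 26 ⇒ 25
(1) 25|_5 = 5^2 ↦ 6^2|_6 = 36 ⇒ 35
(2) 35|_6 = 5·6 + 5 ↦ 5·7 + 5|_7 = 40 ⇒ 39

39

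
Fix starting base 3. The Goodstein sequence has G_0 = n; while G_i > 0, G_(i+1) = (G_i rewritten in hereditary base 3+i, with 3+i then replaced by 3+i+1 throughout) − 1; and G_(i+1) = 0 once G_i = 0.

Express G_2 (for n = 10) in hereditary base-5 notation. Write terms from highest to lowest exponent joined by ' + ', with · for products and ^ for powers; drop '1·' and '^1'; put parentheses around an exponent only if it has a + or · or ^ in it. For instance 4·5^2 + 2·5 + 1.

G_0 = 10. HB_3(10) = 3^2 + 1. Bump = 17. G_1 = 16.
G_1 = 16. HB_4(16) = 4^2. Bump = 25. G_2 = 24.
G_2 = 24. HB_5(24) = 4·5 + 4. Bump = 28. G_3 = 27.

4·5 + 4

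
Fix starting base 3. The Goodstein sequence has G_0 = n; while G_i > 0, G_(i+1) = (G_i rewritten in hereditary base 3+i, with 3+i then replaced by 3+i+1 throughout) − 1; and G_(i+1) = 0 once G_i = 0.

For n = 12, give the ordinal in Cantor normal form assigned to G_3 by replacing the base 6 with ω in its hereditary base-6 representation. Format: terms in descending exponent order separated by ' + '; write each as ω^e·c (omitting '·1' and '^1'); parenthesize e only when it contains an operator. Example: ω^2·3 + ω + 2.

12 —HB3→ 3^2 + 3 —bump→ 4^2 + 4 = 20 —(−1)→ 19
19 —HB4→ 4^2 + 3 —bump→ 5^2 + 3 = 28 —(−1)→ 27
27 —HB5→ 5^2 + 2 —bump→ 6^2 + 2 = 38 —(−1)→ 37
37 —HB6→ 6^2 + 1 —bump→ 7^2 + 1 = 50 —(−1)→ 49

ω^2 + 1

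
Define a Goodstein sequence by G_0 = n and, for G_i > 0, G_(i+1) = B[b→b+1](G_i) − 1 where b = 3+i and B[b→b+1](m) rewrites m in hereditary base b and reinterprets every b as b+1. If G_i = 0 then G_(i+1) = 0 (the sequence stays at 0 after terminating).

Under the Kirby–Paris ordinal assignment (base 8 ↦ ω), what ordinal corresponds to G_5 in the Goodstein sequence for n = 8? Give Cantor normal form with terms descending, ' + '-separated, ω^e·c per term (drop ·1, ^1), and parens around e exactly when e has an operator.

ω + 3

[0] 8 ≡ 2·3 + 2 (base 3). Lift 4: 10. −1: 9.
[1] 9 ≡ 2·4 + 1 (base 4). Lift 5: 11. −1: 10.
[2] 10 ≡ 2·5 (base 5). Lift 6: 12. −1: 11.
[3] 11 ≡ 6 + 5 (base 6). Lift 7: 12. −1: 11.
[4] 11 ≡ 7 + 4 (base 7). Lift 8: 12. −1: 11.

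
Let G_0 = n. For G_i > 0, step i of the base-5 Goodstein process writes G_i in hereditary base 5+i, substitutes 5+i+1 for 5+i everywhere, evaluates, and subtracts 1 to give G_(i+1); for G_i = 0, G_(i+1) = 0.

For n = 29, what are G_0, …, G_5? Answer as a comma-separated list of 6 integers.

step 0: 29 = 5^2 + 4; sub 6 for 5: 6^2 + 4; = 40; G_1 = 40−1 = 39
step 1: 39 = 6^2 + 3; sub 7 for 6: 7^2 + 3; = 52; G_2 = 52−1 = 51
step 2: 51 = 7^2 + 2; sub 8 for 7: 8^2 + 2; = 66; G_3 = 66−1 = 65
step 3: 65 = 8^2 + 1; sub 9 for 8: 9^2 + 1; = 82; G_4 = 82−1 = 81
step 4: 81 = 9^2; sub 10 for 9: 10^2; = 100; G_5 = 100−1 = 99

29, 39, 51, 65, 81, 99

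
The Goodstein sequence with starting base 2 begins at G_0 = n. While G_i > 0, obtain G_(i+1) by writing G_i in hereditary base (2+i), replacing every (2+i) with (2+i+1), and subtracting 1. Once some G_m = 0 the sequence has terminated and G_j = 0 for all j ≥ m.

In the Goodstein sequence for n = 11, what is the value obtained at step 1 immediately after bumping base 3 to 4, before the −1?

11 —HB2→ 2^(2 + 1) + 2 + 1 —bump→ 3^(3 + 1) + 3 + 1 = 85 —(−1)→ 84
84 —HB3→ 3^(3 + 1) + 3 —bump→ 4^(4 + 1) + 4 = 1028 —(−1)→ 1027

1028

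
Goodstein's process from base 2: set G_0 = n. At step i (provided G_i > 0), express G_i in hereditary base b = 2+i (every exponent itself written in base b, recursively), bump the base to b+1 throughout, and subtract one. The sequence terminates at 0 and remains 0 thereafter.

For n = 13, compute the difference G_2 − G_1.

1171

base 2: 13 = 2^(2 + 1) + 2^2 + 1; at 3: 3^(3 + 1) + 3^3 + 1 = 109; next = 108
base 3: 108 = 3^(3 + 1) + 3^3; at 4: 4^(4 + 1) + 4^4 = 1280; next = 1279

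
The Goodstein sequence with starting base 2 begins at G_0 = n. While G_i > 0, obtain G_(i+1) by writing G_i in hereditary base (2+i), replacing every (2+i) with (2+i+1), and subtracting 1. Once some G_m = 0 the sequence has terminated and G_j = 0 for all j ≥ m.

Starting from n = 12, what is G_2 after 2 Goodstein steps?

12 —HB2→ 2^(2 + 1) + 2^2 —bump→ 3^(3 + 1) + 3^3 = 108 —(−1)→ 107
107 —HB3→ 3^(3 + 1) + 2·3^2 + 2·3 + 2 —bump→ 4^(4 + 1) + 2·4^2 + 2·4 + 2 = 1066 —(−1)→ 1065
1065 —HB4→ 4^(4 + 1) + 2·4^2 + 2·4 + 1 —bump→ 5^(5 + 1) + 2·5^2 + 2·5 + 1 = 15686 —(−1)→ 15685

1065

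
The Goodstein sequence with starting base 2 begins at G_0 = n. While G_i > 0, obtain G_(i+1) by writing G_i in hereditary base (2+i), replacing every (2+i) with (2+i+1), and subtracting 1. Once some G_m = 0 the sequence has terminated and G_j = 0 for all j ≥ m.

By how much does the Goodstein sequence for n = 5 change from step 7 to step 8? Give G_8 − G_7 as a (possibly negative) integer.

i=0: 5 = 2^2 + 1 (b=2); 2→3: 3^3 + 1 = 28; 28−1 = 27
i=1: 27 = 3^3 (b=3); 3→4: 4^4 = 256; 256−1 = 255
i=2: 255 = 3·4^3 + 3·4^2 + 3·4 + 3 (b=4); 4→5: 3·5^3 + 3·5^2 + 3·5 + 3 = 468; 468−1 = 467
i=3: 467 = 3·5^3 + 3·5^2 + 3·5 + 2 (b=5); 5→6: 3·6^3 + 3·6^2 + 3·6 + 2 = 776; 776−1 = 775
i=4: 775 = 3·6^3 + 3·6^2 + 3·6 + 1 (b=6); 6→7: 3·7^3 + 3·7^2 + 3·7 + 1 = 1198; 1198−1 = 1197
i=5: 1197 = 3·7^3 + 3·7^2 + 3·7 (b=7); 7→8: 3·8^3 + 3·8^2 + 3·8 = 1752; 1752−1 = 1751
i=6: 1751 = 3·8^3 + 3·8^2 + 2·8 + 7 (b=8); 8→9: 3·9^3 + 3·9^2 + 2·9 + 7 = 2455; 2455−1 = 2454
i=7: 2454 = 3·9^3 + 3·9^2 + 2·9 + 6 (b=9); 9→10: 3·10^3 + 3·10^2 + 2·10 + 6 = 3326; 3326−1 = 3325

871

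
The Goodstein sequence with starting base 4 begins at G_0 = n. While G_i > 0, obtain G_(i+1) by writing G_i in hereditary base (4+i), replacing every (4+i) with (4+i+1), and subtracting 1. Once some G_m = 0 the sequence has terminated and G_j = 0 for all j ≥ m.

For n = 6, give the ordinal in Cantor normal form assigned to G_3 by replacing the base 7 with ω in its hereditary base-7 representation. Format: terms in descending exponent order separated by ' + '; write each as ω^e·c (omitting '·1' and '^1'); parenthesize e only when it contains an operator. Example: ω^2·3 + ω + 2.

6

i=0: 6 = 4 + 2 (b=4); 4→5: 5 + 2 = 7; 7−1 = 6
i=1: 6 = 5 + 1 (b=5); 5→6: 6 + 1 = 7; 7−1 = 6
i=2: 6 = 6 (b=6); 6→7: 7 = 7; 7−1 = 6
i=3: 6 = 6 (b=7); 7→8: 6 = 6; 6−1 = 5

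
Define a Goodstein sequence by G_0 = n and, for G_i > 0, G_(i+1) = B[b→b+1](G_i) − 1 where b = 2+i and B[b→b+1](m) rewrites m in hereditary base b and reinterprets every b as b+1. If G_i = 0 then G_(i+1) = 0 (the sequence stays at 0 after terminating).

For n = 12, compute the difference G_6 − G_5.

(0) 12|_2 = 2^(2 + 1) + 2^2 ↦ 3^(3 + 1) + 3^3|_3 = 108 ⇒ 107
(1) 107|_3 = 3^(3 + 1) + 2·3^2 + 2·3 + 2 ↦ 4^(4 + 1) + 2·4^2 + 2·4 + 2|_4 = 1066 ⇒ 1065
(2) 1065|_4 = 4^(4 + 1) + 2·4^2 + 2·4 + 1 ↦ 5^(5 + 1) + 2·5^2 + 2·5 + 1|_5 = 15686 ⇒ 15685
(3) 15685|_5 = 5^(5 + 1) + 2·5^2 + 2·5 ↦ 6^(6 + 1) + 2·6^2 + 2·6|_6 = 280020 ⇒ 280019
(4) 280019|_6 = 6^(6 + 1) + 2·6^2 + 6 + 5 ↦ 7^(7 + 1) + 2·7^2 + 7 + 5|_7 = 5764911 ⇒ 5764910
(5) 5764910|_7 = 7^(7 + 1) + 2·7^2 + 7 + 4 ↦ 8^(8 + 1) + 2·8^2 + 8 + 4|_8 = 134217868 ⇒ 134217867

128452957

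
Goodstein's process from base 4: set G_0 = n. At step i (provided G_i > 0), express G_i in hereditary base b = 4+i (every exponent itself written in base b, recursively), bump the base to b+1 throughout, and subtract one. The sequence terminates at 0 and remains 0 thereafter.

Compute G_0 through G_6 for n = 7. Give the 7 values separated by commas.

G_0=7  [base 4] 4 + 3  →[4↦5]→  5 + 3 = 8  −1 ⇒ G_1=7
G_1=7  [base 5] 5 + 2  →[5↦6]→  6 + 2 = 8  −1 ⇒ G_2=7
G_2=7  [base 6] 6 + 1  →[6↦7]→  7 + 1 = 8  −1 ⇒ G_3=7
G_3=7  [base 7] 7  →[7↦8]→  8 = 8  −1 ⇒ G_4=7
G_4=7  [base 8] 7  →[8↦9]→  7 = 7  −1 ⇒ G_5=6
G_5=6  [base 9] 6  →[9↦10]→  6 = 6  −1 ⇒ G_6=5

7, 7, 7, 7, 7, 6, 5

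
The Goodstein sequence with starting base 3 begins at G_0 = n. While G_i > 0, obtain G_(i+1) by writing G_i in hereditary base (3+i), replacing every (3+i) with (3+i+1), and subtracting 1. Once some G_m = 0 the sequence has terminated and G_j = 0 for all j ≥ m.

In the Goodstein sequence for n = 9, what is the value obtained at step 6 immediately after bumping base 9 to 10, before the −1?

base 3: 9 = 3^2; at 4: 4^2 = 16; next = 15
base 4: 15 = 3·4 + 3; at 5: 3·5 + 3 = 18; next = 17
base 5: 17 = 3·5 + 2; at 6: 3·6 + 2 = 20; next = 19
base 6: 19 = 3·6 + 1; at 7: 3·7 + 1 = 22; next = 21
base 7: 21 = 3·7; at 8: 3·8 = 24; next = 23
base 8: 23 = 2·8 + 7; at 9: 2·9 + 7 = 25; next = 24

26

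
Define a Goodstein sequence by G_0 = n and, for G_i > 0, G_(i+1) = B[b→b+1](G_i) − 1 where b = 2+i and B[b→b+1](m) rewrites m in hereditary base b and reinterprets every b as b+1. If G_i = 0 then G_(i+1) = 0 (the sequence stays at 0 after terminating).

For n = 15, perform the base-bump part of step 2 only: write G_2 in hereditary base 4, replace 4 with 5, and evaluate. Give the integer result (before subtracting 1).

base 2: 15 = 2^(2 + 1) + 2^2 + 2 + 1; at 3: 3^(3 + 1) + 3^3 + 3 + 1 = 112; next = 111
base 3: 111 = 3^(3 + 1) + 3^3 + 3; at 4: 4^(4 + 1) + 4^4 + 4 = 1284; next = 1283
base 4: 1283 = 4^(4 + 1) + 4^4 + 3; at 5: 5^(5 + 1) + 5^5 + 3 = 18753; next = 18752

18753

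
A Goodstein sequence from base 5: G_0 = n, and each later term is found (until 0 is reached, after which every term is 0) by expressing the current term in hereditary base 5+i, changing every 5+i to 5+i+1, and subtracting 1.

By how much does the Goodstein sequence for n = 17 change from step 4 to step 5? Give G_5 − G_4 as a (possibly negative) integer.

[0] 17 ≡ 3·5 + 2 (base 5). Lift 6: 20. −1: 19.
[1] 19 ≡ 3·6 + 1 (base 6). Lift 7: 22. −1: 21.
[2] 21 ≡ 3·7 (base 7). Lift 8: 24. −1: 23.
[3] 23 ≡ 2·8 + 7 (base 8). Lift 9: 25. −1: 24.
[4] 24 ≡ 2·9 + 6 (base 9). Lift 10: 26. −1: 25.

1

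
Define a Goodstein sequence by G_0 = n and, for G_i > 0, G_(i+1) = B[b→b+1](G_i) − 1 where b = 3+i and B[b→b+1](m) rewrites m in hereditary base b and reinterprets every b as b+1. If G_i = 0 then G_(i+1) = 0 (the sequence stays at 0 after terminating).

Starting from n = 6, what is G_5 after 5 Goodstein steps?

base 3: 6 = 2·3; at 4: 2·4 = 8; next = 7
base 4: 7 = 4 + 3; at 5: 5 + 3 = 8; next = 7
base 5: 7 = 5 + 2; at 6: 6 + 2 = 8; next = 7
base 6: 7 = 6 + 1; at 7: 7 + 1 = 8; next = 7
base 7: 7 = 7; at 8: 8 = 8; next = 7
base 8: 7 = 7; at 9: 7 = 7; next = 6

7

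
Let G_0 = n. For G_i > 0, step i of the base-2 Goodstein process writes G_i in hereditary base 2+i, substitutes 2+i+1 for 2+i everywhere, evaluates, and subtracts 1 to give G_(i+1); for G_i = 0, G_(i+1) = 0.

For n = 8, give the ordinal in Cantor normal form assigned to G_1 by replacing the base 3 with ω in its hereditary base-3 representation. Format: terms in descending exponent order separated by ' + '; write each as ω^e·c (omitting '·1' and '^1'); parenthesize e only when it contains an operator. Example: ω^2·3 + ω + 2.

ω^ω·2 + ω^2·2 + ω·2 + 2

base 2: 8 = 2^(2 + 1); at 3: 3^(3 + 1) = 81; next = 80
base 3: 80 = 2·3^3 + 2·3^2 + 2·3 + 2; at 4: 2·4^4 + 2·4^2 + 2·4 + 2 = 554; next = 553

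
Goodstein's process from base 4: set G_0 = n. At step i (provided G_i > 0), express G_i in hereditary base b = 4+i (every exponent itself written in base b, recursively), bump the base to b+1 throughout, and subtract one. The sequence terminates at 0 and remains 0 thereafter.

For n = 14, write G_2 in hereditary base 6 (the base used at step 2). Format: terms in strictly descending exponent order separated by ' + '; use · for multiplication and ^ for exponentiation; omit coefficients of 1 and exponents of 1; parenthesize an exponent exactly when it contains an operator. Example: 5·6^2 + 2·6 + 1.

3·6

step 0: 14 = 3·4 + 2; sub 5 for 4: 3·5 + 2; = 17; G_1 = 17−1 = 16
step 1: 16 = 3·5 + 1; sub 6 for 5: 3·6 + 1; = 19; G_2 = 19−1 = 18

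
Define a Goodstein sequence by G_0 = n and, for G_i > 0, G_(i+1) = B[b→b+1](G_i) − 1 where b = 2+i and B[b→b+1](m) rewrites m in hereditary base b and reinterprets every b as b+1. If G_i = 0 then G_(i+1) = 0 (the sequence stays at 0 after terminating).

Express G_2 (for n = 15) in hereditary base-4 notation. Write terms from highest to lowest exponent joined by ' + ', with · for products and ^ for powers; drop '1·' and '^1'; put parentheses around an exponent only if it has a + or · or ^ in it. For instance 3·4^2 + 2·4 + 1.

step 0: 15 = 2^(2 + 1) + 2^2 + 2 + 1; sub 3 for 2: 3^(3 + 1) + 3^3 + 3 + 1; = 112; G_1 = 112−1 = 111
step 1: 111 = 3^(3 + 1) + 3^3 + 3; sub 4 for 3: 4^(4 + 1) + 4^4 + 4; = 1284; G_2 = 1284−1 = 1283

4^(4 + 1) + 4^4 + 3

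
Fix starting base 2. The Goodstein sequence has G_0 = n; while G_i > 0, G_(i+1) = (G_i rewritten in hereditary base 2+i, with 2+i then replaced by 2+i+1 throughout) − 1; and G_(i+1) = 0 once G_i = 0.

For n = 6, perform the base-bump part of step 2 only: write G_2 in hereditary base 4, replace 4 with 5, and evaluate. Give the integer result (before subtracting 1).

(0) 6|_2 = 2^2 + 2 ↦ 3^3 + 3|_3 = 30 ⇒ 29
(1) 29|_3 = 3^3 + 2 ↦ 4^4 + 2|_4 = 258 ⇒ 257

3126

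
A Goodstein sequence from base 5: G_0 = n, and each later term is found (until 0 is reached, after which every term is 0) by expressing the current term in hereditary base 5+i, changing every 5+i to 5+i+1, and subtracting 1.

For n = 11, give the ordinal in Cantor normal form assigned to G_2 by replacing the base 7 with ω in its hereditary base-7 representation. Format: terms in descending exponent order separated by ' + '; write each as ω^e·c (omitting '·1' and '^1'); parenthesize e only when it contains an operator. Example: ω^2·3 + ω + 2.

G_0 = 11. HB_5(11) = 2·5 + 1. Bump = 13. G_1 = 12.
G_1 = 12. HB_6(12) = 2·6. Bump = 14. G_2 = 13.
G_2 = 13. HB_7(13) = 7 + 6. Bump = 14. G_3 = 13.

ω + 6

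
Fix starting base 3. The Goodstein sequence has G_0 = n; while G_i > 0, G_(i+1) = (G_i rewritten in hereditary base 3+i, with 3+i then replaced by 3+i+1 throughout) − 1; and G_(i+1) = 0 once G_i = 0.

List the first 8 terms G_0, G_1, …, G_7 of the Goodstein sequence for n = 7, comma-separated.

G_0=7  [base 3] 2·3 + 1  →[3↦4]→  2·4 + 1 = 9  −1 ⇒ G_1=8
G_1=8  [base 4] 2·4  →[4↦5]→  2·5 = 10  −1 ⇒ G_2=9
G_2=9  [base 5] 5 + 4  →[5↦6]→  6 + 4 = 10  −1 ⇒ G_3=9
G_3=9  [base 6] 6 + 3  →[6↦7]→  7 + 3 = 10  −1 ⇒ G_4=9
G_4=9  [base 7] 7 + 2  →[7↦8]→  8 + 2 = 10  −1 ⇒ G_5=9
G_5=9  [base 8] 8 + 1  →[8↦9]→  9 + 1 = 10  −1 ⇒ G_6=9
G_6=9  [base 9] 9  →[9↦10]→  10 = 10  −1 ⇒ G_7=9

7, 8, 9, 9, 9, 9, 9, 9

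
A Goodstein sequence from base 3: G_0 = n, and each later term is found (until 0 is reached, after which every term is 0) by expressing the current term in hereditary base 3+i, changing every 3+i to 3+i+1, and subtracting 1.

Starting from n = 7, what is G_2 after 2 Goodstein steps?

G_0 = 7. HB_3(7) = 2·3 + 1. Bump = 9. G_1 = 8.
G_1 = 8. HB_4(8) = 2·4. Bump = 10. G_2 = 9.
G_2 = 9. HB_5(9) = 5 + 4. Bump = 10. G_3 = 9.

9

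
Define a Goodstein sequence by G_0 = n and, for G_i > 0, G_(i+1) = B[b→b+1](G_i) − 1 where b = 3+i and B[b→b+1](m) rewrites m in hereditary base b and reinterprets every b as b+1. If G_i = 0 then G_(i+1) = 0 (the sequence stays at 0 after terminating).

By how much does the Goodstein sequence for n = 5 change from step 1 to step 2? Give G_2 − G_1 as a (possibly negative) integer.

0

5 —HB3→ 3 + 2 —bump→ 4 + 2 = 6 —(−1)→ 5
5 —HB4→ 4 + 1 —bump→ 5 + 1 = 6 —(−1)→ 5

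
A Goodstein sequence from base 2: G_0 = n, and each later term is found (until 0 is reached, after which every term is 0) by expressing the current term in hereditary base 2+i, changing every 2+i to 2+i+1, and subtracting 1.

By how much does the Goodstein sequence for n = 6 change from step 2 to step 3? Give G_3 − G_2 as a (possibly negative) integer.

[0] 6 ≡ 2^2 + 2 (base 2). Lift 3: 30. −1: 29.
[1] 29 ≡ 3^3 + 2 (base 3). Lift 4: 258. −1: 257.
[2] 257 ≡ 4^4 + 1 (base 4). Lift 5: 3126. −1: 3125.

2868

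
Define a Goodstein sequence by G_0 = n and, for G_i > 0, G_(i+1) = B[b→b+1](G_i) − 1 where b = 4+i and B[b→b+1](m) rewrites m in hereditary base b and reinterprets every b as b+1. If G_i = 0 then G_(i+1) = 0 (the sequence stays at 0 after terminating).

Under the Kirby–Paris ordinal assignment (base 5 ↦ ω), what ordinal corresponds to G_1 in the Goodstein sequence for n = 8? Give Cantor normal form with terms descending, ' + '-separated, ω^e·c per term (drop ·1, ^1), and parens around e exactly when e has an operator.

ω + 4

[0] 8 ≡ 2·4 (base 4). Lift 5: 10. −1: 9.
[1] 9 ≡ 5 + 4 (base 5). Lift 6: 10. −1: 9.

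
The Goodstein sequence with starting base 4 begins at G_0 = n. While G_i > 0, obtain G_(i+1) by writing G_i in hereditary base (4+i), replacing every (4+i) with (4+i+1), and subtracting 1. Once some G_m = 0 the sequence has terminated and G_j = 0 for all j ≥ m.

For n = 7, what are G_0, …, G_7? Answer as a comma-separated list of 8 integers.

7, 7, 7, 7, 7, 6, 5, 4

(0) 7|_4 = 4 + 3 ↦ 5 + 3|_5 = 8 ⇒ 7
(1) 7|_5 = 5 + 2 ↦ 6 + 2|_6 = 8 ⇒ 7
(2) 7|_6 = 6 + 1 ↦ 7 + 1|_7 = 8 ⇒ 7
(3) 7|_7 = 7 ↦ 8|_8 = 8 ⇒ 7
(4) 7|_8 = 7 ↦ 7|_9 = 7 ⇒ 6
(5) 6|_9 = 6 ↦ 6|_10 = 6 ⇒ 5
(6) 5|_10 = 5 ↦ 5|_11 = 5 ⇒ 4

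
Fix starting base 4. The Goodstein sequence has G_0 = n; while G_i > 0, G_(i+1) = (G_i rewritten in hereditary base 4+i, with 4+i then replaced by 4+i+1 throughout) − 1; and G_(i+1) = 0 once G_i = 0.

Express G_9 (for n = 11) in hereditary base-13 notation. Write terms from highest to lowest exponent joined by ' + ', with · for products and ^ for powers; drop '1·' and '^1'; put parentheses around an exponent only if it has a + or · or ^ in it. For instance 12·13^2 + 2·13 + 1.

13 + 2

11 —HB4→ 2·4 + 3 —bump→ 2·5 + 3 = 13 —(−1)→ 12
12 —HB5→ 2·5 + 2 —bump→ 2·6 + 2 = 14 —(−1)→ 13
13 —HB6→ 2·6 + 1 —bump→ 2·7 + 1 = 15 —(−1)→ 14
14 —HB7→ 2·7 —bump→ 2·8 = 16 —(−1)→ 15
15 —HB8→ 8 + 7 —bump→ 9 + 7 = 16 —(−1)→ 15
15 —HB9→ 9 + 6 —bump→ 10 + 6 = 16 —(−1)→ 15
15 —HB10→ 10 + 5 —bump→ 11 + 5 = 16 —(−1)→ 15
15 —HB11→ 11 + 4 —bump→ 12 + 4 = 16 —(−1)→ 15
15 —HB12→ 12 + 3 —bump→ 13 + 3 = 16 —(−1)→ 15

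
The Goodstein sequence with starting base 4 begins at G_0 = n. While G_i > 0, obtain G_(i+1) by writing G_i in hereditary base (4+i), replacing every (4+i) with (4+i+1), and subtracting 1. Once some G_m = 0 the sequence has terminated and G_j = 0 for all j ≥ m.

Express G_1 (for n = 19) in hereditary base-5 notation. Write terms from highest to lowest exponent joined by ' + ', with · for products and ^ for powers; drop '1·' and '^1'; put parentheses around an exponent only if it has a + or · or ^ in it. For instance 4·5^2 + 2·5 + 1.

i=0: 19 = 4^2 + 3 (b=4); 4→5: 5^2 + 3 = 28; 28−1 = 27
i=1: 27 = 5^2 + 2 (b=5); 5→6: 6^2 + 2 = 38; 38−1 = 37

5^2 + 2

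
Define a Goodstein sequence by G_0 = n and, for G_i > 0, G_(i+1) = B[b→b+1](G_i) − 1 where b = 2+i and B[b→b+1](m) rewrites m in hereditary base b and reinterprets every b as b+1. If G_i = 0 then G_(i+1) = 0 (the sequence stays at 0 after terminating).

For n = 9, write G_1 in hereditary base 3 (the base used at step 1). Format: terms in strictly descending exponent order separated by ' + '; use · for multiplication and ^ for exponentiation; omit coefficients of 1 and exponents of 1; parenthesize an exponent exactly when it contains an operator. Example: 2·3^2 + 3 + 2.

9 —HB2→ 2^(2 + 1) + 1 —bump→ 3^(3 + 1) + 1 = 82 —(−1)→ 81
81 —HB3→ 3^(3 + 1) —bump→ 4^(4 + 1) = 1024 —(−1)→ 1023

3^(3 + 1)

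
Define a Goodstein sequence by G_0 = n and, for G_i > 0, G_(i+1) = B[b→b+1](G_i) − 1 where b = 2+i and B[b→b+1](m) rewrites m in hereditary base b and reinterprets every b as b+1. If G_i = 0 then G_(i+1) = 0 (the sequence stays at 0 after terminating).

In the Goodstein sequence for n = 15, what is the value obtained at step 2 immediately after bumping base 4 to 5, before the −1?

base 2: 15 = 2^(2 + 1) + 2^2 + 2 + 1; at 3: 3^(3 + 1) + 3^3 + 3 + 1 = 112; next = 111
base 3: 111 = 3^(3 + 1) + 3^3 + 3; at 4: 4^(4 + 1) + 4^4 + 4 = 1284; next = 1283
base 4: 1283 = 4^(4 + 1) + 4^4 + 3; at 5: 5^(5 + 1) + 5^5 + 3 = 18753; next = 18752

18753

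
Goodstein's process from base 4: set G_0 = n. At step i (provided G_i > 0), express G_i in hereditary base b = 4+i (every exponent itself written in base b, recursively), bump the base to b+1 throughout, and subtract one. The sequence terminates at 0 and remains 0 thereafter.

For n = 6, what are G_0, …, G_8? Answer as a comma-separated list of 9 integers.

G_0 = 6. HB_4(6) = 4 + 2. Bump = 7. G_1 = 6.
G_1 = 6. HB_5(6) = 5 + 1. Bump = 7. G_2 = 6.
G_2 = 6. HB_6(6) = 6. Bump = 7. G_3 = 6.
G_3 = 6. HB_7(6) = 6. Bump = 6. G_4 = 5.
G_4 = 5. HB_8(5) = 5. Bump = 5. G_5 = 4.
G_5 = 4. HB_9(4) = 4. Bump = 4. G_6 = 3.
G_6 = 3. HB_10(3) = 3. Bump = 3. G_7 = 2.
G_7 = 2. HB_11(2) = 2. Bump = 2. G_8 = 1.

6, 6, 6, 6, 5, 4, 3, 2, 1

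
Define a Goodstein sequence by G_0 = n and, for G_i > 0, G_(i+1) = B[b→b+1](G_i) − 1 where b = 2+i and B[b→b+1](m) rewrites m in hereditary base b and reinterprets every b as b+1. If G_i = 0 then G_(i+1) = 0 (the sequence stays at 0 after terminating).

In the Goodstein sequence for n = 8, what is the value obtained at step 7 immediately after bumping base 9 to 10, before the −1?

8 —HB2→ 2^(2 + 1) —bump→ 3^(3 + 1) = 81 —(−1)→ 80
80 —HB3→ 2·3^3 + 2·3^2 + 2·3 + 2 —bump→ 2·4^4 + 2·4^2 + 2·4 + 2 = 554 —(−1)→ 553
553 —HB4→ 2·4^4 + 2·4^2 + 2·4 + 1 —bump→ 2·5^5 + 2·5^2 + 2·5 + 1 = 6311 —(−1)→ 6310
6310 —HB5→ 2·5^5 + 2·5^2 + 2·5 —bump→ 2·6^6 + 2·6^2 + 2·6 = 93396 —(−1)→ 93395
93395 —HB6→ 2·6^6 + 2·6^2 + 6 + 5 —bump→ 2·7^7 + 2·7^2 + 7 + 5 = 1647196 —(−1)→ 1647195
1647195 —HB7→ 2·7^7 + 2·7^2 + 7 + 4 —bump→ 2·8^8 + 2·8^2 + 8 + 4 = 33554572 —(−1)→ 33554571
33554571 —HB8→ 2·8^8 + 2·8^2 + 8 + 3 —bump→ 2·9^9 + 2·9^2 + 9 + 3 = 774841152 —(−1)→ 774841151
774841151 —HB9→ 2·9^9 + 2·9^2 + 9 + 2 —bump→ 2·10^10 + 2·10^2 + 10 + 2 = 20000000212 —(−1)→ 20000000211

20000000212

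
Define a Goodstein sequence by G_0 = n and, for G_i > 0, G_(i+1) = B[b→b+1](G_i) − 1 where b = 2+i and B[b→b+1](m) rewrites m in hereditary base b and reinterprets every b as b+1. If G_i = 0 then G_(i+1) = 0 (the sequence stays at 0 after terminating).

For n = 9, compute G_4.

step 0: 9 = 2^(2 + 1) + 1; sub 3 for 2: 3^(3 + 1) + 1; = 82; G_1 = 82−1 = 81
step 1: 81 = 3^(3 + 1); sub 4 for 3: 4^(4 + 1); = 1024; G_2 = 1024−1 = 1023
step 2: 1023 = 3·4^4 + 3·4^3 + 3·4^2 + 3·4 + 3; sub 5 for 4: 3·5^5 + 3·5^3 + 3·5^2 + 3·5 + 3; = 9843; G_3 = 9843−1 = 9842
step 3: 9842 = 3·5^5 + 3·5^3 + 3·5^2 + 3·5 + 2; sub 6 for 5: 3·6^6 + 3·6^3 + 3·6^2 + 3·6 + 2; = 140744; G_4 = 140744−1 = 140743
step 4: 140743 = 3·6^6 + 3·6^3 + 3·6^2 + 3·6 + 1; sub 7 for 6: 3·7^7 + 3·7^3 + 3·7^2 + 3·7 + 1; = 2471827; G_5 = 2471827−1 = 2471826

140743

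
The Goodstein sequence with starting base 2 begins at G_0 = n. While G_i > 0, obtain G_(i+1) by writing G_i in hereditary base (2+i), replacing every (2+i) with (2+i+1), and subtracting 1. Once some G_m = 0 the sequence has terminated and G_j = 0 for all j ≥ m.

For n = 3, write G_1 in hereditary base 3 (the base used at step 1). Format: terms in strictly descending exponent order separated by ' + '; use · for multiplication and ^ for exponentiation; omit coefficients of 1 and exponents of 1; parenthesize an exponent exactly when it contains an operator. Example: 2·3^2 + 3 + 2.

step 0: 3 = 2 + 1; sub 3 for 2: 3 + 1; = 4; G_1 = 4−1 = 3
step 1: 3 = 3; sub 4 for 3: 4; = 4; G_2 = 4−1 = 3

3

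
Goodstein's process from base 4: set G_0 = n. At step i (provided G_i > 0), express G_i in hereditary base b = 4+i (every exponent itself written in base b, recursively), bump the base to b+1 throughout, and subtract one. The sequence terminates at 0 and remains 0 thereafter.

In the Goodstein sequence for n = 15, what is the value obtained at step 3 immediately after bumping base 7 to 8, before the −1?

24

G_0 = 15. HB_4(15) = 3·4 + 3. Bump = 18. G_1 = 17.
G_1 = 17. HB_5(17) = 3·5 + 2. Bump = 20. G_2 = 19.
G_2 = 19. HB_6(19) = 3·6 + 1. Bump = 22. G_3 = 21.
G_3 = 21. HB_7(21) = 3·7. Bump = 24. G_4 = 23.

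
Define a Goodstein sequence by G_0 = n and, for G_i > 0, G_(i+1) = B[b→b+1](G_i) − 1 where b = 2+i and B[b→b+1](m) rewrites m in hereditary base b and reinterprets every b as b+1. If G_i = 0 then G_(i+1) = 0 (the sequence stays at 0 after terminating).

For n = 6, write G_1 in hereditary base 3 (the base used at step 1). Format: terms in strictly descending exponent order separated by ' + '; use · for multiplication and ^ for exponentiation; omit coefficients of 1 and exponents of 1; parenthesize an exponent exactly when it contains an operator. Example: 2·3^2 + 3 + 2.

3^3 + 2

G_0 = 6. HB_2(6) = 2^2 + 2. Bump = 30. G_1 = 29.
G_1 = 29. HB_3(29) = 3^3 + 2. Bump = 258. G_2 = 257.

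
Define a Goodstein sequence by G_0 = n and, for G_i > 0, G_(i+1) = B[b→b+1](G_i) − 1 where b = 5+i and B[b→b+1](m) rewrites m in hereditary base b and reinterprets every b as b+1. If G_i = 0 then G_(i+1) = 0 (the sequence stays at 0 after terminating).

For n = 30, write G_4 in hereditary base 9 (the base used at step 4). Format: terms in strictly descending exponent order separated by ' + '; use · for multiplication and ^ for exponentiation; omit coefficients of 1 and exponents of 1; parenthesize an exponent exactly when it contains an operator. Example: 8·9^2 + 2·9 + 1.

(0) 30|_5 = 5^2 + 5 ↦ 6^2 + 6|_6 = 42 ⇒ 41
(1) 41|_6 = 6^2 + 5 ↦ 7^2 + 5|_7 = 54 ⇒ 53
(2) 53|_7 = 7^2 + 4 ↦ 8^2 + 4|_8 = 68 ⇒ 67
(3) 67|_8 = 8^2 + 3 ↦ 9^2 + 3|_9 = 84 ⇒ 83
(4) 83|_9 = 9^2 + 2 ↦ 10^2 + 2|_10 = 102 ⇒ 101

9^2 + 2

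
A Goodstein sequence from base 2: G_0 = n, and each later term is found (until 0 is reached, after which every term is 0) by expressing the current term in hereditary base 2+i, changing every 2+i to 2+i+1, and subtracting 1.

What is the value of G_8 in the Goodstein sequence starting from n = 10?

50000555551

G_0 = 10. HB_2(10) = 2^(2 + 1) + 2. Bump = 84. G_1 = 83.
G_1 = 83. HB_3(83) = 3^(3 + 1) + 2. Bump = 1026. G_2 = 1025.
G_2 = 1025. HB_4(1025) = 4^(4 + 1) + 1. Bump = 15626. G_3 = 15625.
G_3 = 15625. HB_5(15625) = 5^(5 + 1). Bump = 279936. G_4 = 279935.
G_4 = 279935. HB_6(279935) = 5·6^6 + 5·6^5 + 5·6^4 + 5·6^3 + 5·6^2 + 5·6 + 5. Bump = 4215755. G_5 = 4215754.
G_5 = 4215754. HB_7(4215754) = 5·7^7 + 5·7^5 + 5·7^4 + 5·7^3 + 5·7^2 + 5·7 + 4. Bump = 84073324. G_6 = 84073323.
G_6 = 84073323. HB_8(84073323) = 5·8^8 + 5·8^5 + 5·8^4 + 5·8^3 + 5·8^2 + 5·8 + 3. Bump = 1937434593. G_7 = 1937434592.
G_7 = 1937434592. HB_9(1937434592) = 5·9^9 + 5·9^5 + 5·9^4 + 5·9^3 + 5·9^2 + 5·9 + 2. Bump = 50000555552. G_8 = 50000555551.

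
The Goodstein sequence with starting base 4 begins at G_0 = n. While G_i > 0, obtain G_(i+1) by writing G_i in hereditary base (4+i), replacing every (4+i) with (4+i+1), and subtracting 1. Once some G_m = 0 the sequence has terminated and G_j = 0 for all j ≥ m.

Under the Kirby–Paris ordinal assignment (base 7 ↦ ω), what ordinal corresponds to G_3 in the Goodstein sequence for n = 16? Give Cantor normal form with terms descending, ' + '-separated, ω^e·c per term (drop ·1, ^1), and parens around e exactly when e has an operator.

i=0: 16 = 4^2 (b=4); 4→5: 5^2 = 25; 25−1 = 24
i=1: 24 = 4·5 + 4 (b=5); 5→6: 4·6 + 4 = 28; 28−1 = 27
i=2: 27 = 4·6 + 3 (b=6); 6→7: 4·7 + 3 = 31; 31−1 = 30
i=3: 30 = 4·7 + 2 (b=7); 7→8: 4·8 + 2 = 34; 34−1 = 33

ω·4 + 2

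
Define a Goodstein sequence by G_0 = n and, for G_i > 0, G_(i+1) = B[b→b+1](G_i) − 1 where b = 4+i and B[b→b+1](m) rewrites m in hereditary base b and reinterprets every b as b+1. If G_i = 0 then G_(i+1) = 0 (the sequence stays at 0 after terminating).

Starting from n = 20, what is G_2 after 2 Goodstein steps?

39

base 4: 20 = 4^2 + 4; at 5: 5^2 + 5 = 30; next = 29
base 5: 29 = 5^2 + 4; at 6: 6^2 + 4 = 40; next = 39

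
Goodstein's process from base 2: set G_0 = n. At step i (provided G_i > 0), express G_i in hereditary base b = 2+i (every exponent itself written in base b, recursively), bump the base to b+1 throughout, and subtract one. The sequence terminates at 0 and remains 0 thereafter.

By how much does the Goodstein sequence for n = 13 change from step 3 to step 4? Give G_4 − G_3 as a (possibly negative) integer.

step 0: 13 = 2^(2 + 1) + 2^2 + 1; sub 3 for 2: 3^(3 + 1) + 3^3 + 1; = 109; G_1 = 109−1 = 108
step 1: 108 = 3^(3 + 1) + 3^3; sub 4 for 3: 4^(4 + 1) + 4^4; = 1280; G_2 = 1280−1 = 1279
step 2: 1279 = 4^(4 + 1) + 3·4^3 + 3·4^2 + 3·4 + 3; sub 5 for 4: 5^(5 + 1) + 3·5^3 + 3·5^2 + 3·5 + 3; = 16093; G_3 = 16093−1 = 16092
step 3: 16092 = 5^(5 + 1) + 3·5^3 + 3·5^2 + 3·5 + 2; sub 6 for 5: 6^(6 + 1) + 3·6^3 + 3·6^2 + 3·6 + 2; = 280712; G_4 = 280712−1 = 280711

264619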